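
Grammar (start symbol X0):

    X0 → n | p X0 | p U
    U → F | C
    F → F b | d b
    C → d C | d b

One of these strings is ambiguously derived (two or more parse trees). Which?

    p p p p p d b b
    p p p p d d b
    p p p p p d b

p p p p p d b

p p p p p d b b: 1 tree
p p p p d d b: 1 tree
p p p p p d b: 2 trees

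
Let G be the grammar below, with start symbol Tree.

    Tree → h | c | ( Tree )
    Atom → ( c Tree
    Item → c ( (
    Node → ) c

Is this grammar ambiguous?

Only Tree is reachable from Tree; ignoring the rest: Each string is a nest of matched brackets around a single atom. An opening bracket forces the recursive rule; an atom forces the base rule.

Unambiguous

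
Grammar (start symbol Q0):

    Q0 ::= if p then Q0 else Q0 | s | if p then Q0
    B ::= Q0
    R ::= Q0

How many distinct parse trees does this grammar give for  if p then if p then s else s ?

2

Parse trees for if p then if p then s else s:
  [Q0 if p then [Q0 if p then [Q0 s]] else [Q0 s]]
  [Q0 if p then [Q0 if p then [Q0 s] else [Q0 s]]]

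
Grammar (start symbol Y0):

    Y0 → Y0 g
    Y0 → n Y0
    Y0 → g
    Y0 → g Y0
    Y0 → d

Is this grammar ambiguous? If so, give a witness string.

Ambiguous

Witness: g g

Derivation 1: Y0 ⇒ Y0 g ⇒ g g
Derivation 2: Y0 ⇒ g Y0 ⇒ g g

Two distinct leftmost derivations for the same string.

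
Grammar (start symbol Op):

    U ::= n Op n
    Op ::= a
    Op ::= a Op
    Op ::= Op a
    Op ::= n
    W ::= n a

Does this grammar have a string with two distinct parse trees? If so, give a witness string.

Ambiguous

Witness: a a

Derivation 1: Op ⇒ a Op ⇒ a a
Derivation 2: Op ⇒ Op a ⇒ a a

Two distinct leftmost derivations for the same string.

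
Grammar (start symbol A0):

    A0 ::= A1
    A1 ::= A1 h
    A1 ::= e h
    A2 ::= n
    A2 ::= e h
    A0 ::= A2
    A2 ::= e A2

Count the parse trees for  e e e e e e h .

1

Parse trees for e e e e e e h:
  [A0 [A2 e [A2 e [A2 e [A2 e [A2 e [A2 e h]]]]]]]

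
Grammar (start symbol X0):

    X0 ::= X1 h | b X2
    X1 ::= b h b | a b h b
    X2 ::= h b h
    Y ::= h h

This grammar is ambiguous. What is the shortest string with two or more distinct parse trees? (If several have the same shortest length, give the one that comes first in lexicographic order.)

length 4: b h b h has 2 parse trees

Two derivations of b h b h:
  X0 ⇒ X1 h ⇒ b h b h
  X0 ⇒ b X2 ⇒ b h b h

b h b h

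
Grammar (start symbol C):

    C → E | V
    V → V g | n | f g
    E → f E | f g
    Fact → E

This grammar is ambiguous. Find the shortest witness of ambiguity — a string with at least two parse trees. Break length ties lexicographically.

f g

length 1: no string has ≥2 trees
length 2: f g has 2 parse trees

Two derivations of f g:
  C ⇒ E ⇒ f g
  C ⇒ V ⇒ f g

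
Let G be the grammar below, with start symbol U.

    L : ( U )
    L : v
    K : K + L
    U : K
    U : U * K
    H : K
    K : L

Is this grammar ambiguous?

(H is unreachable from U, so its rules don't affect L(U).) U → U * K | K  ;  K → K + L | L  — a left-associative chain with L at the bottom. Each string factors uniquely by precedence.

Unambiguous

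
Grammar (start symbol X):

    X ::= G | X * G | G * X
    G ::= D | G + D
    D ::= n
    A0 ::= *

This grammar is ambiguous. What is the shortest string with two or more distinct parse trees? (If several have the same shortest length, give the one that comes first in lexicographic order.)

length 1: no string has ≥2 trees
length 3: n * n has 2 parse trees

Two derivations of n * n:
  X ⇒ X * G ⇒ G * G ⇒ D * G ⇒ n * G ⇒ n * D ⇒ n * n
  X ⇒ G * X ⇒ D * X ⇒ n * X ⇒ n * G ⇒ n * D ⇒ n * n

n * n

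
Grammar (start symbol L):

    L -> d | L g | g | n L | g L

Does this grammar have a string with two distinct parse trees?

Ambiguous

Witness: g g

Derivation 1: L ⇒ L g ⇒ g g
Derivation 2: L ⇒ g L ⇒ g g

Two distinct leftmost derivations for the same string.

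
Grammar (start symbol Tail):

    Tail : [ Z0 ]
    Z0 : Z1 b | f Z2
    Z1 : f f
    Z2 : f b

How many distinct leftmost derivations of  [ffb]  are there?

2

Parse trees for [ffb]:
  [Tail [ [Z0 [Z1 f f] b] ]]
  [Tail [ [Z0 f [Z2 f b]] ]]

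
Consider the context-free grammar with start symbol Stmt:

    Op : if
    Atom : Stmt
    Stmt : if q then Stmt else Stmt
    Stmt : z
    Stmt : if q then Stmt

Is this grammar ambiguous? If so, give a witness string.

Witness: if q then if q then z else z

Derivation 1: Stmt ⇒ if q then Stmt else Stmt ⇒ if q then if q then Stmt else Stmt ⇒ if q then if q then z else Stmt ⇒ if q then if q then z else z
Derivation 2: Stmt ⇒ if q then Stmt ⇒ if q then if q then Stmt else Stmt ⇒ if q then if q then z else Stmt ⇒ if q then if q then z else z

Two distinct leftmost derivations for the same string.

Ambiguous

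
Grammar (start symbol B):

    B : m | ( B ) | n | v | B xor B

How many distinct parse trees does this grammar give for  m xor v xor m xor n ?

Parse trees for m xor v xor m xor n:
  [B [B m] xor [B [B v] xor [B [B m] xor [B n]]]]
  [B [B m] xor [B [B [B v] xor [B m]] xor [B n]]]
  [B [B [B m] xor [B v]] xor [B [B m] xor [B n]]]
  [B [B [B m] xor [B [B v] xor [B m]]] xor [B n]]
  [B [B [B [B m] xor [B v]] xor [B m]] xor [B n]]

5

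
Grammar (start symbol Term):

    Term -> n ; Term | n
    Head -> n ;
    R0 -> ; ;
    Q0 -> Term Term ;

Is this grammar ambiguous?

Unambiguous

(Head, R0, Q0 are unreachable from Term, so their rules don't affect L(Term).) Right-recursive list with a separator: after each atom, whether the separator follows determines the rule. One parse per string.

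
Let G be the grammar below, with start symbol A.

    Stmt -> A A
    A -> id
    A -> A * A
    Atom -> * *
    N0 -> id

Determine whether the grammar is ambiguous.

Witness: id * id * id

Derivation 1: A ⇒ A * A ⇒ id * A ⇒ id * A * A ⇒ id * id * A ⇒ id * id * id
Derivation 2: A ⇒ A * A ⇒ A * A * A ⇒ id * A * A ⇒ id * id * A ⇒ id * id * id

Two distinct leftmost derivations for the same string.

Ambiguous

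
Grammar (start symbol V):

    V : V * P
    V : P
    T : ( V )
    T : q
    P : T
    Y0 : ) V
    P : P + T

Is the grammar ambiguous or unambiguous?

Unambiguous

(Y0 is unreachable from V, so its rules don't affect L(V).) This is a standard precedence ladder (V over P over T), with each level left-recursive on its own operator ('*' at V, '+' at P). That structure is LR(1), hence unambiguous.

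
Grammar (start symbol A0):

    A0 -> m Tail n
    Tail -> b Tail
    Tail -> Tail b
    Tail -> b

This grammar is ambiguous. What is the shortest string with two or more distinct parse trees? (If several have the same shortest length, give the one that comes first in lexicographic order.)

length 3: no string has ≥2 trees
length 4: m b b n has 2 parse trees

Two derivations of m b b n:
  A0 ⇒ m Tail n ⇒ m b Tail n ⇒ m b b n
  A0 ⇒ m Tail n ⇒ m Tail b n ⇒ m b b n

m b b n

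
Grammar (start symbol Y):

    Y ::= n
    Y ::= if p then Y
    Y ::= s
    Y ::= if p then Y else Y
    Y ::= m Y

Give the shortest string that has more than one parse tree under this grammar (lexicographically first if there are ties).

length 1: no string has ≥2 trees
length 2: no string has ≥2 trees
length 3: no string has ≥2 trees
length 4: no string has ≥2 trees
length 5: no string has ≥2 trees
length 6: no string has ≥2 trees
length 7: no string has ≥2 trees
length 8: no string has ≥2 trees
length 9: if p then if p then n else n has 2 parse trees

Two derivations of if p then if p then n else n:
  Y ⇒ if p then Y ⇒ if p then if p then Y else Y ⇒ if p then if p then n else Y ⇒ if p then if p then n else n
  Y ⇒ if p then Y else Y ⇒ if p then if p then Y else Y ⇒ if p then if p then n else Y ⇒ if p then if p then n else n

if p then if p then n else n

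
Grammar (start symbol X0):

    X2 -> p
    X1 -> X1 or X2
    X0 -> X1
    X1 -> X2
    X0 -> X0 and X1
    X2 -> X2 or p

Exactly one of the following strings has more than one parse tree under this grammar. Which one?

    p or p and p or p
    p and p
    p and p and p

p or p and p or p

p or p and p or p: 4 trees
p and p: 1 tree
p and p and p: 1 tree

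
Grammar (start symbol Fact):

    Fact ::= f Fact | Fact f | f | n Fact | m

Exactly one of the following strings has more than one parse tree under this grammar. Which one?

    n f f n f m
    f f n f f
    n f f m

n f f n f m: 1 tree
f f n f f: 5 trees
n f f m: 1 tree

f f n f f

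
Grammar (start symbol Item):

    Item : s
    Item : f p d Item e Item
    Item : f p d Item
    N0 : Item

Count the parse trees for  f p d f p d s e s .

2

Parse trees for f p d f p d s e s:
  [Item f p d [Item f p d [Item s]] e [Item s]]
  [Item f p d [Item f p d [Item s] e [Item s]]]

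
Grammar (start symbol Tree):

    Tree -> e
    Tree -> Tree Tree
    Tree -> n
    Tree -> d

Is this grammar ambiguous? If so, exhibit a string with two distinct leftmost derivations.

Ambiguous

Witness: d d d

Derivation 1: Tree ⇒ Tree Tree ⇒ Tree Tree Tree ⇒ d Tree Tree ⇒ d d Tree ⇒ d d d
Derivation 2: Tree ⇒ Tree Tree ⇒ d Tree ⇒ d Tree Tree ⇒ d d Tree ⇒ d d d

Two distinct leftmost derivations for the same string.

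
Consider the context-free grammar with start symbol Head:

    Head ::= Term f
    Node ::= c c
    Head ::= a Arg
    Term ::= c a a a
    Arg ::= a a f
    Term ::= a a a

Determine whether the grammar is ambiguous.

Ambiguous

Witness: a a a f

Derivation 1: Head ⇒ Term f ⇒ a a a f
Derivation 2: Head ⇒ a Arg ⇒ a a a f

Two distinct leftmost derivations for the same string.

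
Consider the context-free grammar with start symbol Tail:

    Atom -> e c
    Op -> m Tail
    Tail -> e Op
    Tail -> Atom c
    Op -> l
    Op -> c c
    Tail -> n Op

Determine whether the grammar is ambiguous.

Witness: e c c

Derivation 1: Tail ⇒ e Op ⇒ e c c
Derivation 2: Tail ⇒ Atom c ⇒ e c c

Two distinct leftmost derivations for the same string.

Ambiguous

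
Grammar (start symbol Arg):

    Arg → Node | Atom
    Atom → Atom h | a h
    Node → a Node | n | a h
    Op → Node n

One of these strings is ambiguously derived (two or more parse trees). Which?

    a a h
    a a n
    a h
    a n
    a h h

a h

a a h: 1 tree
a a n: 1 tree
a h: 2 trees
a n: 1 tree
a h h: 1 tree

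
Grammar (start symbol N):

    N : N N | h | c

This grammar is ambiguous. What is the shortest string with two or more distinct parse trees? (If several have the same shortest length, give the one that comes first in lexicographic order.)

length 1: no string has ≥2 trees
length 2: no string has ≥2 trees
length 3: c c c has 2 parse trees

Two derivations of c c c:
  N ⇒ N N ⇒ N N N ⇒ c N N ⇒ c c N ⇒ c c c
  N ⇒ N N ⇒ c N ⇒ c N N ⇒ c c N ⇒ c c c

c c c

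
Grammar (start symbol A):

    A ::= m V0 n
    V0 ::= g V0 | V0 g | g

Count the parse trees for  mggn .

2

Parse trees for mggn:
  [A m [V0 g [V0 g]] n]
  [A m [V0 [V0 g] g] n]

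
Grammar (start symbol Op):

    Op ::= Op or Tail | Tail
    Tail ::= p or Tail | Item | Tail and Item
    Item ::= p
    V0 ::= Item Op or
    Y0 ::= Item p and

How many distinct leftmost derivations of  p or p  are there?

Parse trees for p or p:
  [Op [Op [Tail [Item p]]] or [Tail [Item p]]]
  [Op [Tail p or [Tail [Item p]]]]

2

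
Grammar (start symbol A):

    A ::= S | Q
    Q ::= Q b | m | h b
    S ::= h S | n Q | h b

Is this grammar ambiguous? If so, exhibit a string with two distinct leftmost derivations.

Witness: h b

Derivation 1: A ⇒ S ⇒ h b
Derivation 2: A ⇒ Q ⇒ h b

Two distinct leftmost derivations for the same string.

Ambiguous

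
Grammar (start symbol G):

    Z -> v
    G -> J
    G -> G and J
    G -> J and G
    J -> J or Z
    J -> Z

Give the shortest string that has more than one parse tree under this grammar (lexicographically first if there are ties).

v and v

length 1: no string has ≥2 trees
length 3: v and v has 2 parse trees

Two derivations of v and v:
  G ⇒ G and J ⇒ J and J ⇒ Z and J ⇒ v and J ⇒ v and Z ⇒ v and v
  G ⇒ J and G ⇒ Z and G ⇒ v and G ⇒ v and J ⇒ v and Z ⇒ v and v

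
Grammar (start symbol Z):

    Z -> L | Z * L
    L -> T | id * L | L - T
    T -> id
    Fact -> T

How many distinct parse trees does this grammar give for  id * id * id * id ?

8

Parse trees for id * id * id * id:
  [Z [L id * [L id * [L id * [L [T id]]]]]]
  [Z [Z [L [T id]]] * [L id * [L id * [L [T id]]]]]
  [Z [Z [L id * [L [T id]]]] * [L id * [L [T id]]]]
  [Z [Z [Z [L [T id]]] * [L [T id]]] * [L id * [L [T id]]]]
  [Z [Z [L id * [L id * [L [T id]]]]] * [L [T id]]]
  [Z [Z [Z [L [T id]]] * [L id * [L [T id]]]] * [L [T id]]]
  [Z [Z [Z [L id * [L [T id]]]] * [L [T id]]] * [L [T id]]]
  [Z [Z [Z [Z [L [T id]]] * [L [T id]]] * [L [T id]]] * [L [T id]]]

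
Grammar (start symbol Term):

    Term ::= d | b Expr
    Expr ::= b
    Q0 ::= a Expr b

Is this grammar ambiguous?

Unambiguous

(Q0 is unreachable from Term, so its rules don't affect L(Term).) Each reachable nonterminal has at most one production per leading terminal, and all productions are right-linear; the derivation is determined token-by-token.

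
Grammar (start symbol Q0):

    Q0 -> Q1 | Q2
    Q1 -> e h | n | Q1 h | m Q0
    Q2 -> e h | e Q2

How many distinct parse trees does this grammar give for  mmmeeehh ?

3

Parse trees for mmmeeehh:
  [Q0 [Q1 [Q1 m [Q0 [Q1 m [Q0 [Q1 m [Q0 [Q2 e [Q2 e [Q2 e h]]]]]]]]] h]]
  [Q0 [Q1 m [Q0 [Q1 [Q1 m [Q0 [Q1 m [Q0 [Q2 e [Q2 e [Q2 e h]]]]]]] h]]]]
  [Q0 [Q1 m [Q0 [Q1 m [Q0 [Q1 [Q1 m [Q0 [Q2 e [Q2 e [Q2 e h]]]]] h]]]]]]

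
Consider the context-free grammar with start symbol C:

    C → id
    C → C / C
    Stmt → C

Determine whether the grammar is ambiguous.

Witness: id / id / id

Derivation 1: C ⇒ C / C ⇒ id / C ⇒ id / C / C ⇒ id / id / C ⇒ id / id / id
Derivation 2: C ⇒ C / C ⇒ C / C / C ⇒ id / C / C ⇒ id / id / C ⇒ id / id / id

Two distinct leftmost derivations for the same string.

Ambiguous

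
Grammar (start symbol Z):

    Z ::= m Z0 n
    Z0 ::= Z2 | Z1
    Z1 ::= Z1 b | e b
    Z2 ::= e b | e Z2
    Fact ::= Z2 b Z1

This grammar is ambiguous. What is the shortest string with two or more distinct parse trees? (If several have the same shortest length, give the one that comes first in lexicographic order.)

m e b n

length 4: m e b n has 2 parse trees

Two derivations of m e b n:
  Z ⇒ m Z0 n ⇒ m Z2 n ⇒ m e b n
  Z ⇒ m Z0 n ⇒ m Z1 n ⇒ m e b n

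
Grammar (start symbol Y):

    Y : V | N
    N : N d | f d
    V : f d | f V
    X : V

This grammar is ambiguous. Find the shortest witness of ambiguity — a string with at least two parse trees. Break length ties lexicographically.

length 2: f d has 2 parse trees

Two derivations of f d:
  Y ⇒ V ⇒ f d
  Y ⇒ N ⇒ f d

f d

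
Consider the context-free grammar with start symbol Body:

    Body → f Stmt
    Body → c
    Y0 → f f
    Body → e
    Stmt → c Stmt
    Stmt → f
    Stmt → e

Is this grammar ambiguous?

Only Body, Stmt are reachable from Body; ignoring the rest: Restricted to the reachable nonterminals, every rule has the form A → t or A → t B, and no two rules for the same A share a first terminal. The grammar encodes a DFA — one run per string.

Unambiguous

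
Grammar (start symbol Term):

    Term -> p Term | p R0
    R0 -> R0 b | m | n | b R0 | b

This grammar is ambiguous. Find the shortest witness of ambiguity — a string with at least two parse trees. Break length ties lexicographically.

p b b

length 2: no string has ≥2 trees
length 3: p b b has 2 parse trees

Two derivations of p b b:
  Term ⇒ p R0 ⇒ p R0 b ⇒ p b b
  Term ⇒ p R0 ⇒ p b R0 ⇒ p b b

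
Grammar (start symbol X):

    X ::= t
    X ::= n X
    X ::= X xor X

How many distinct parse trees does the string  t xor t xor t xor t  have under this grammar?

5

Parse trees for t xor t xor t xor t:
  [X [X t] xor [X [X t] xor [X [X t] xor [X t]]]]
  [X [X t] xor [X [X [X t] xor [X t]] xor [X t]]]
  [X [X [X t] xor [X t]] xor [X [X t] xor [X t]]]
  [X [X [X t] xor [X [X t] xor [X t]]] xor [X t]]
  [X [X [X [X t] xor [X t]] xor [X t]] xor [X t]]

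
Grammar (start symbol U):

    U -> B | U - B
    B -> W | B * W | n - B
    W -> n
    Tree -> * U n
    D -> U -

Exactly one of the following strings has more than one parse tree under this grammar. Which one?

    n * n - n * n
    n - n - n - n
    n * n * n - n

n - n - n - n

n * n - n * n: 1 tree
n - n - n - n: 8 trees
n * n * n - n: 1 tree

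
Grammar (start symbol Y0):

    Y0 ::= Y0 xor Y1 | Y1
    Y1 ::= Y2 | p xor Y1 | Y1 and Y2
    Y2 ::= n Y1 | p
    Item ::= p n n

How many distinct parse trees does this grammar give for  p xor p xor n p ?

4

Parse trees for p xor p xor n p:
  [Y0 [Y0 [Y1 [Y2 p]]] xor [Y1 p xor [Y1 [Y2 n [Y1 [Y2 p]]]]]]
  [Y0 [Y0 [Y0 [Y1 [Y2 p]]] xor [Y1 [Y2 p]]] xor [Y1 [Y2 n [Y1 [Y2 p]]]]]
  [Y0 [Y0 [Y1 p xor [Y1 [Y2 p]]]] xor [Y1 [Y2 n [Y1 [Y2 p]]]]]
  [Y0 [Y1 p xor [Y1 p xor [Y1 [Y2 n [Y1 [Y2 p]]]]]]]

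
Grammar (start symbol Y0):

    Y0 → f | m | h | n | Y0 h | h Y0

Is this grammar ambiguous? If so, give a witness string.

Witness: h h

Derivation 1: Y0 ⇒ Y0 h ⇒ h h
Derivation 2: Y0 ⇒ h Y0 ⇒ h h

Two distinct leftmost derivations for the same string.

Ambiguous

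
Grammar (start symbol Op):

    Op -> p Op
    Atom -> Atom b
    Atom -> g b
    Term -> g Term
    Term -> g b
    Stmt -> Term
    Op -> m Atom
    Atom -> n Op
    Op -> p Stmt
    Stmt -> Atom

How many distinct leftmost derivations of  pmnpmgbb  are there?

Parse trees for pmnpmgbb:
  [Op p [Op m [Atom [Atom n [Op p [Op m [Atom g b]]]] b]]]
  [Op p [Op m [Atom n [Op p [Op m [Atom [Atom g b] b]]]]]]

2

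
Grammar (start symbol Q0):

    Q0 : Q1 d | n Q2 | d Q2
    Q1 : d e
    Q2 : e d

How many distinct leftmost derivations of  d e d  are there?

Parse trees for d e d:
  [Q0 [Q1 d e] d]
  [Q0 d [Q2 e d]]

2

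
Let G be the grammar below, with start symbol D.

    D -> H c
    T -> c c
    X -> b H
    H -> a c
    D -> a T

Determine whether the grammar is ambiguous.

Witness: a c c

Derivation 1: D ⇒ H c ⇒ a c c
Derivation 2: D ⇒ a T ⇒ a c c

Two distinct leftmost derivations for the same string.

Ambiguous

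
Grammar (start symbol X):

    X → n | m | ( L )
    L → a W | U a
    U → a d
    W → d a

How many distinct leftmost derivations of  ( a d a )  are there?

Parse trees for ( a d a ):
  [X ( [L a [W d a]] )]
  [X ( [L [U a d] a] )]

2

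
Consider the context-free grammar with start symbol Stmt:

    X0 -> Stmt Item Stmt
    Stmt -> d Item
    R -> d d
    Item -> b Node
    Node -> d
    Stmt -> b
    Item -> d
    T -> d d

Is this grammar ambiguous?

(R, T, X0 are unreachable from Stmt, so their rules don't affect L(Stmt).) The reachable rules are right-linear with at most one rule per (nonterminal, next-terminal) pair. Each input token forces the next rule, so parsing is deterministic.

Unambiguous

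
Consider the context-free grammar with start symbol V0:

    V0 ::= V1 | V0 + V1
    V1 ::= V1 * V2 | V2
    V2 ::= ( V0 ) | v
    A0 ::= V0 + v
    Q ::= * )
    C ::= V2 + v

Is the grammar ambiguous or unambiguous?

Unambiguous

(A0, Q, C are unreachable from V0, so their rules don't affect L(V0).) V0 → V0 + V1 | V1  ;  V1 → V1 * V2 | V2  — a left-associative chain with V2 at the bottom. Each string factors uniquely by precedence.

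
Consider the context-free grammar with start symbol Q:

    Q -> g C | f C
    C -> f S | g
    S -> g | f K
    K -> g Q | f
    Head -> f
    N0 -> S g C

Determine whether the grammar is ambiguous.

(Head, N0 are unreachable from Q, so their rules don't affect L(Q).) Each reachable nonterminal has at most one production per leading terminal, and all productions are right-linear; the derivation is determined token-by-token.

Unambiguous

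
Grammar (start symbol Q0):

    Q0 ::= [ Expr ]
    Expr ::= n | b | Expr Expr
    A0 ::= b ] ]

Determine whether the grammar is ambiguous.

Ambiguous

Witness: [ b b b ]

Derivation 1: Q0 ⇒ [ Expr ] ⇒ [ Expr Expr ] ⇒ [ b Expr ] ⇒ [ b Expr Expr ] ⇒ [ b b Expr ] ⇒ [ b b b ]
Derivation 2: Q0 ⇒ [ Expr ] ⇒ [ Expr Expr ] ⇒ [ Expr Expr Expr ] ⇒ [ b Expr Expr ] ⇒ [ b b Expr ] ⇒ [ b b b ]

Two distinct leftmost derivations for the same string.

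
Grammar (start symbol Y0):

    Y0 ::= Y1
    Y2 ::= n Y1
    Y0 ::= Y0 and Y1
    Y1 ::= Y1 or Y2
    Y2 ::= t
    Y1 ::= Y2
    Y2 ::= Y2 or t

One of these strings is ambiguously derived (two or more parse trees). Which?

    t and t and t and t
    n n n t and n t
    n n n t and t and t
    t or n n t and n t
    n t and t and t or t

n t and t and t or t

t and t and t and t: 1 tree
n n n t and n t: 1 tree
n n n t and t and t: 1 tree
t or n n t and n t: 1 tree
n t and t and t or t: 2 trees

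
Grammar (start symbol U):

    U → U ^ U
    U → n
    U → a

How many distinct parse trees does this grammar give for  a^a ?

Parse trees for a^a:
  [U [U a] ^ [U a]]

1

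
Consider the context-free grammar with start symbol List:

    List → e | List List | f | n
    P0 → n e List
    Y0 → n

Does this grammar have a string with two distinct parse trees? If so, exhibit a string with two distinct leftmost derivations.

Witness: e e e

Derivation 1: List ⇒ List List ⇒ e List ⇒ e List List ⇒ e e List ⇒ e e e
Derivation 2: List ⇒ List List ⇒ List List List ⇒ e List List ⇒ e e List ⇒ e e e

Two distinct leftmost derivations for the same string.

Ambiguous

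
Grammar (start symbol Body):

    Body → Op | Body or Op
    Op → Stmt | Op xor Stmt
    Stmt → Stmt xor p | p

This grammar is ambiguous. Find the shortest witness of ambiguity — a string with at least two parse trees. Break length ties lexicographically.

p xor p

length 1: no string has ≥2 trees
length 3: p xor p has 2 parse trees

Two derivations of p xor p:
  Body ⇒ Op ⇒ Stmt ⇒ Stmt xor p ⇒ p xor p
  Body ⇒ Op ⇒ Op xor Stmt ⇒ Stmt xor Stmt ⇒ p xor Stmt ⇒ p xor p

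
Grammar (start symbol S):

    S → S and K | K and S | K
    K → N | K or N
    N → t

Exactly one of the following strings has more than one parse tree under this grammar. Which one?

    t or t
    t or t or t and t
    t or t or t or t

t or t: 1 tree
t or t or t and t: 2 trees
t or t or t or t: 1 tree

t or t or t and t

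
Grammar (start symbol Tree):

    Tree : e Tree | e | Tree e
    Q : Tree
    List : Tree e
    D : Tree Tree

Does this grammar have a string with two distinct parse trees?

Witness: e e

Derivation 1: Tree ⇒ e Tree ⇒ e e
Derivation 2: Tree ⇒ Tree e ⇒ e e

Two distinct leftmost derivations for the same string.

Ambiguous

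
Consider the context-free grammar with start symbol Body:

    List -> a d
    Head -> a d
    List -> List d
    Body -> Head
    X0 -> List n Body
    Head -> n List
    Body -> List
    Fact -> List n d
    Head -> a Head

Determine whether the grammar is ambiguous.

Ambiguous

Witness: a d

Derivation 1: Body ⇒ Head ⇒ a d
Derivation 2: Body ⇒ List ⇒ a d

Two distinct leftmost derivations for the same string.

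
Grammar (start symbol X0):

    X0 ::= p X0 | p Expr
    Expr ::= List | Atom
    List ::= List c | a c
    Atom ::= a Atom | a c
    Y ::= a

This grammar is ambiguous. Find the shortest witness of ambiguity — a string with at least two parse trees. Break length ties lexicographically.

length 3: p a c has 2 parse trees

Two derivations of p a c:
  X0 ⇒ p Expr ⇒ p List ⇒ p a c
  X0 ⇒ p Expr ⇒ p Atom ⇒ p a c

p a c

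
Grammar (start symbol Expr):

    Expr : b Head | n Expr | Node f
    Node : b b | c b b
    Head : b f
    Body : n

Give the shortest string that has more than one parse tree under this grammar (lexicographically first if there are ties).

b b f

length 3: b b f has 2 parse trees

Two derivations of b b f:
  Expr ⇒ b Head ⇒ b b f
  Expr ⇒ Node f ⇒ b b f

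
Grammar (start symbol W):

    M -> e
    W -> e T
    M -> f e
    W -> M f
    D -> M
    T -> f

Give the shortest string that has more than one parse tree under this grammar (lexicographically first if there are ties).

length 2: e f has 2 parse trees

Two derivations of e f:
  W ⇒ e T ⇒ e f
  W ⇒ M f ⇒ e f

e f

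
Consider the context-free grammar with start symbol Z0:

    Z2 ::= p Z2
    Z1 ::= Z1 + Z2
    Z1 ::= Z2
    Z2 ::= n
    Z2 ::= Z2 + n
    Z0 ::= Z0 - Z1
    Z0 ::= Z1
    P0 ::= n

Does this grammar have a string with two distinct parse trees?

Witness: n + n

Derivation 1: Z0 ⇒ Z1 ⇒ Z1 + Z2 ⇒ Z2 + Z2 ⇒ n + Z2 ⇒ n + n
Derivation 2: Z0 ⇒ Z1 ⇒ Z2 ⇒ Z2 + n ⇒ n + n

Two distinct leftmost derivations for the same string.

Ambiguous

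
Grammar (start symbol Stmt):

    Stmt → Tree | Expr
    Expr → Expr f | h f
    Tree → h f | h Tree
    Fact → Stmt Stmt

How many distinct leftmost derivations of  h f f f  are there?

Parse trees for h f f f:
  [Stmt [Expr [Expr [Expr h f] f] f]]

1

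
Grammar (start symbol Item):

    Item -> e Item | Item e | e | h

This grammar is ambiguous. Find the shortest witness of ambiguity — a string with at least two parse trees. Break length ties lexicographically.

length 1: no string has ≥2 trees
length 2: e e has 2 parse trees

Two derivations of e e:
  Item ⇒ e Item ⇒ e e
  Item ⇒ Item e ⇒ e e

e e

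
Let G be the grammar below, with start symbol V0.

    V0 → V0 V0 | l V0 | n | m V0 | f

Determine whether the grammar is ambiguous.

Ambiguous

Witness: f f f

Derivation 1: V0 ⇒ V0 V0 ⇒ V0 V0 V0 ⇒ f V0 V0 ⇒ f f V0 ⇒ f f f
Derivation 2: V0 ⇒ V0 V0 ⇒ f V0 ⇒ f V0 V0 ⇒ f f V0 ⇒ f f f

Two distinct leftmost derivations for the same string.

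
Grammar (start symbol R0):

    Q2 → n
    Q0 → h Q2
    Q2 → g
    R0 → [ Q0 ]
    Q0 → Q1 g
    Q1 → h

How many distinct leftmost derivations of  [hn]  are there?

Parse trees for [hn]:
  [R0 [ [Q0 h [Q2 n]] ]]

1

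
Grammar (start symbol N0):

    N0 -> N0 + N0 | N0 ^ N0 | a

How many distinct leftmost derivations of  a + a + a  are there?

Parse trees for a + a + a:
  [N0 [N0 a] + [N0 [N0 a] + [N0 a]]]
  [N0 [N0 [N0 a] + [N0 a]] + [N0 a]]

2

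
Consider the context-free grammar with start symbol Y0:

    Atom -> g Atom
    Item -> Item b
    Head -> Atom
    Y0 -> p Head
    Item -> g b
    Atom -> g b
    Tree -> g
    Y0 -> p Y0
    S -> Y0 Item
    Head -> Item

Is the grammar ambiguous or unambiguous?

Ambiguous

Witness: p g b

Derivation 1: Y0 ⇒ p Head ⇒ p Atom ⇒ p g b
Derivation 2: Y0 ⇒ p Head ⇒ p Item ⇒ p g b

Two distinct leftmost derivations for the same string.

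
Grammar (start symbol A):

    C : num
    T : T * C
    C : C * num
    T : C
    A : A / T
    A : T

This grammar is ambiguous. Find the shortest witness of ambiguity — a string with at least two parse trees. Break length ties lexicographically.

num * num

length 1: no string has ≥2 trees
length 3: num * num has 2 parse trees

Two derivations of num * num:
  A ⇒ T ⇒ T * C ⇒ C * C ⇒ num * C ⇒ num * num
  A ⇒ T ⇒ C ⇒ C * num ⇒ num * num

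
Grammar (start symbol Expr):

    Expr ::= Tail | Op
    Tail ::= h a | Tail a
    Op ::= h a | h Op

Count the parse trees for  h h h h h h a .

Parse trees for h h h h h h a:
  [Expr [Op h [Op h [Op h [Op h [Op h [Op h a]]]]]]]

1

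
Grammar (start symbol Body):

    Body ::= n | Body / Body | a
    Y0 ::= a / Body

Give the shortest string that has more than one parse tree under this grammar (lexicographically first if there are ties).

a / a / a

length 1: no string has ≥2 trees
length 3: no string has ≥2 trees
length 5: a / a / a has 2 parse trees

Two derivations of a / a / a:
  Body ⇒ Body / Body ⇒ Body / Body / Body ⇒ a / Body / Body ⇒ a / a / Body ⇒ a / a / a
  Body ⇒ Body / Body ⇒ a / Body ⇒ a / Body / Body ⇒ a / a / Body ⇒ a / a / a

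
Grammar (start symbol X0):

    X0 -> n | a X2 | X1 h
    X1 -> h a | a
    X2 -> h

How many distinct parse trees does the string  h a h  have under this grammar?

1

Parse trees for h a h:
  [X0 [X1 h a] h]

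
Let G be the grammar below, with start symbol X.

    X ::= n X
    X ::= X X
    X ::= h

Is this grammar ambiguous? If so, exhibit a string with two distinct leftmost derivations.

Witness: h h h

Derivation 1: X ⇒ X X ⇒ X X X ⇒ h X X ⇒ h h X ⇒ h h h
Derivation 2: X ⇒ X X ⇒ h X ⇒ h X X ⇒ h h X ⇒ h h h

Two distinct leftmost derivations for the same string.

Ambiguous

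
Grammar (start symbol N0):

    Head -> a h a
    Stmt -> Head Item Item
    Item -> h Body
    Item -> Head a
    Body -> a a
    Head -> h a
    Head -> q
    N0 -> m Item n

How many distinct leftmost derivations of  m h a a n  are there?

Parse trees for m h a a n:
  [N0 m [Item h [Body a a]] n]
  [N0 m [Item [Head h a] a] n]

2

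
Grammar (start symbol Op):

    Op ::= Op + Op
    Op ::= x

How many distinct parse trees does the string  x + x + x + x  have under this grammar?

Parse trees for x + x + x + x:
  [Op [Op x] + [Op [Op x] + [Op [Op x] + [Op x]]]]
  [Op [Op x] + [Op [Op [Op x] + [Op x]] + [Op x]]]
  [Op [Op [Op x] + [Op x]] + [Op [Op x] + [Op x]]]
  [Op [Op [Op x] + [Op [Op x] + [Op x]]] + [Op x]]
  [Op [Op [Op [Op x] + [Op x]] + [Op x]] + [Op x]]

5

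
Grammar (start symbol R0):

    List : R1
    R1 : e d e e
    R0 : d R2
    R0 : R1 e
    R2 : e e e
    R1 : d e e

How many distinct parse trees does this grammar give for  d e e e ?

Parse trees for d e e e:
  [R0 d [R2 e e e]]
  [R0 [R1 d e e] e]

2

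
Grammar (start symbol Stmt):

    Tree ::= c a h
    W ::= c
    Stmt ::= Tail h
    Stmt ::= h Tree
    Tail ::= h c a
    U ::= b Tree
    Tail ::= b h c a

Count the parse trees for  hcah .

Parse trees for hcah:
  [Stmt [Tail h c a] h]
  [Stmt h [Tree c a h]]

2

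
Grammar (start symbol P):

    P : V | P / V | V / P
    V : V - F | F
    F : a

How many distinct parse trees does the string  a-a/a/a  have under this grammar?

Parse trees for a-a/a/a:
  [P [P [P [V [V [F a]] - [F a]]] / [V [F a]]] / [V [F a]]]
  [P [P [V [V [F a]] - [F a]] / [P [V [F a]]]] / [V [F a]]]
  [P [V [V [F a]] - [F a]] / [P [P [V [F a]]] / [V [F a]]]]
  [P [V [V [F a]] - [F a]] / [P [V [F a]] / [P [V [F a]]]]]

4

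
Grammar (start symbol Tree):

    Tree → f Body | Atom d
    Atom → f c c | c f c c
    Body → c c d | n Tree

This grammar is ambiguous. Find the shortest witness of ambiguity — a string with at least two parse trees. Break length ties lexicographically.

length 4: f c c d has 2 parse trees

Two derivations of f c c d:
  Tree ⇒ f Body ⇒ f c c d
  Tree ⇒ Atom d ⇒ f c c d

f c c d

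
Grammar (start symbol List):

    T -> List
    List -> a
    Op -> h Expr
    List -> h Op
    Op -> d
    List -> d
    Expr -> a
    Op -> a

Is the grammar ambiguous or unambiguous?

Unambiguous

Only List, Op, Expr are reachable from List; ignoring the rest: The reachable rules are right-linear with at most one rule per (nonterminal, next-terminal) pair. Each input token forces the next rule, so parsing is deterministic.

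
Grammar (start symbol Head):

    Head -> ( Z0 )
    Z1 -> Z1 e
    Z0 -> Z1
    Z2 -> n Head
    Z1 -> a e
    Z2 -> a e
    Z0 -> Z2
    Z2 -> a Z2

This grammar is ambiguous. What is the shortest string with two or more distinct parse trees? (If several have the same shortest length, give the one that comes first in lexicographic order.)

( a e )

length 4: ( a e ) has 2 parse trees

Two derivations of ( a e ):
  Head ⇒ ( Z0 ) ⇒ ( Z1 ) ⇒ ( a e )
  Head ⇒ ( Z0 ) ⇒ ( Z2 ) ⇒ ( a e )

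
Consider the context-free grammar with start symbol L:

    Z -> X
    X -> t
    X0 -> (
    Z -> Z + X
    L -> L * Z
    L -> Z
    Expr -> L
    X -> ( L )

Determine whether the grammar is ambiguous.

Only L, Z, X are reachable from L; ignoring the rest: This is a standard precedence ladder (L over Z over X), with each level left-recursive on its own operator ('*' at L, '+' at Z). That structure is LR(1), hence unambiguous.

Unambiguous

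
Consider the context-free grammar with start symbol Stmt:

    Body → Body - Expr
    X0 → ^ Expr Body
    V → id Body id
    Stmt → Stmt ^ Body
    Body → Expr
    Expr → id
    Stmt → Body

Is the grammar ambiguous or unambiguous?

Unambiguous

(X0, V are unreachable from Stmt, so their rules don't affect L(Stmt).) This is a standard precedence ladder (Stmt over Body over Expr), with each level left-recursive on its own operator ('^' at Stmt, '-' at Body). That structure is LR(1), hence unambiguous.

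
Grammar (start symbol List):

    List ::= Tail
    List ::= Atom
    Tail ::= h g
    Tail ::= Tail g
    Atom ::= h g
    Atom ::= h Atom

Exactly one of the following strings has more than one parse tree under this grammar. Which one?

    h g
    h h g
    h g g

h g

h g: 2 trees
h h g: 1 tree
h g g: 1 tree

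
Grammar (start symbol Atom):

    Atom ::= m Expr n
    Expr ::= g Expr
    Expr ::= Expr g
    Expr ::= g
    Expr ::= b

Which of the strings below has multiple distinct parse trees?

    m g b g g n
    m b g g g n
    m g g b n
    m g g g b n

m g b g g n: 3 trees
m b g g g n: 1 tree
m g g b n: 1 tree
m g g g b n: 1 tree

m g b g g n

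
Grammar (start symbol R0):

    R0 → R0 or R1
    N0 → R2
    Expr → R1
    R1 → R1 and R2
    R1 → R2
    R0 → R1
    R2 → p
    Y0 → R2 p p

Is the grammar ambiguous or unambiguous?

Only R0, R1, R2 are reachable from R0; ignoring the rest: This is a standard precedence ladder (R0 over R1 over R2), with each level left-recursive on its own operator ('or' at R0, 'and' at R1). That structure is LR(1), hence unambiguous.

Unambiguous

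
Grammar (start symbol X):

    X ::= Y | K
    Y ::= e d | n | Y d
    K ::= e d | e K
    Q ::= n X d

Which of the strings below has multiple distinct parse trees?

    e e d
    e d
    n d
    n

e d

e e d: 1 tree
e d: 2 trees
n d: 1 tree
n: 1 tree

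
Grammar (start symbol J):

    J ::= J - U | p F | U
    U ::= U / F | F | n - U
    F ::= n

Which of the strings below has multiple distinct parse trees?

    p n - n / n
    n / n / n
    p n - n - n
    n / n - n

p n - n - n

p n - n / n: 1 tree
n / n / n: 1 tree
p n - n - n: 2 trees
n / n - n: 1 tree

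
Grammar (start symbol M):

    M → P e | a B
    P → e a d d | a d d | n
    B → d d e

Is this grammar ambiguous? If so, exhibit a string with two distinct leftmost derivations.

Witness: a d d e

Derivation 1: M ⇒ P e ⇒ a d d e
Derivation 2: M ⇒ a B ⇒ a d d e

Two distinct leftmost derivations for the same string.

Ambiguous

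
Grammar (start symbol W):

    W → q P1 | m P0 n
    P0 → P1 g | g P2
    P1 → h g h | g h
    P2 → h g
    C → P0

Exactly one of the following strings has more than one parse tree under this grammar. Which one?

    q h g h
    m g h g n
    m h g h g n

m g h g n

q h g h: 1 tree
m g h g n: 2 trees
m h g h g n: 1 tree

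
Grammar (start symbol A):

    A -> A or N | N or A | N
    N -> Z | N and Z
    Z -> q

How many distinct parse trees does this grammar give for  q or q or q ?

4

Parse trees for q or q or q:
  [A [A [A [N [Z q]]] or [N [Z q]]] or [N [Z q]]]
  [A [A [N [Z q]] or [A [N [Z q]]]] or [N [Z q]]]
  [A [N [Z q]] or [A [A [N [Z q]]] or [N [Z q]]]]
  [A [N [Z q]] or [A [N [Z q]] or [A [N [Z q]]]]]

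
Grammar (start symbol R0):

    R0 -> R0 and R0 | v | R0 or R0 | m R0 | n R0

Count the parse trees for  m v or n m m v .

Parse trees for m v or n m m v:
  [R0 [R0 m [R0 v]] or [R0 n [R0 m [R0 m [R0 v]]]]]
  [R0 m [R0 [R0 v] or [R0 n [R0 m [R0 m [R0 v]]]]]]

2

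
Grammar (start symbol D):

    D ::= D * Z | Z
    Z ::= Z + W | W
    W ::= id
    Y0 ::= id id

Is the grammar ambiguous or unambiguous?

Unambiguous

(Y0 is unreachable from D, so its rules don't affect L(D).) D → D * Z | Z  ;  Z → Z + W | W  — a left-associative chain with W at the bottom. Each string factors uniquely by precedence.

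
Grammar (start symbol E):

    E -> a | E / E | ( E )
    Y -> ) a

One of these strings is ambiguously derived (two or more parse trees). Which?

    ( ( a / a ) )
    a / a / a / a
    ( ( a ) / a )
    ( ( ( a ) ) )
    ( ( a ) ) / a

a / a / a / a

( ( a / a ) ): 1 tree
a / a / a / a: 5 trees
( ( a ) / a ): 1 tree
( ( ( a ) ) ): 1 tree
( ( a ) ) / a: 1 tree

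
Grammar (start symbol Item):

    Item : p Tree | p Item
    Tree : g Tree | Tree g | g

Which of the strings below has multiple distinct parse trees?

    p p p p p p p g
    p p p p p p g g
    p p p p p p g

p p p p p p p g: 1 tree
p p p p p p g g: 2 trees
p p p p p p g: 1 tree

p p p p p p g g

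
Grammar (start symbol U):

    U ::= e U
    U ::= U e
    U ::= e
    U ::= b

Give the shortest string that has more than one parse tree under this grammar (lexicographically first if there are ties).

e e

length 1: no string has ≥2 trees
length 2: e e has 2 parse trees

Two derivations of e e:
  U ⇒ e U ⇒ e e
  U ⇒ U e ⇒ e e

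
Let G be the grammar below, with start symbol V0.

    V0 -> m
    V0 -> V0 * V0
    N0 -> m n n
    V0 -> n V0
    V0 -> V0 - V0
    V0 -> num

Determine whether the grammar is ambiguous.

Ambiguous

Witness: n m * m

Derivation 1: V0 ⇒ V0 * V0 ⇒ n V0 * V0 ⇒ n m * V0 ⇒ n m * m
Derivation 2: V0 ⇒ n V0 ⇒ n V0 * V0 ⇒ n m * V0 ⇒ n m * m

Two distinct leftmost derivations for the same string.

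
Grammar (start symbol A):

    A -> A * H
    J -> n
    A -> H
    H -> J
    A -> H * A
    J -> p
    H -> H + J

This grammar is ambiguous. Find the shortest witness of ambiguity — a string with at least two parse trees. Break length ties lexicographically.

length 1: no string has ≥2 trees
length 3: n * n has 2 parse trees

Two derivations of n * n:
  A ⇒ A * H ⇒ H * H ⇒ J * H ⇒ n * H ⇒ n * J ⇒ n * n
  A ⇒ H * A ⇒ J * A ⇒ n * A ⇒ n * H ⇒ n * J ⇒ n * n

n * n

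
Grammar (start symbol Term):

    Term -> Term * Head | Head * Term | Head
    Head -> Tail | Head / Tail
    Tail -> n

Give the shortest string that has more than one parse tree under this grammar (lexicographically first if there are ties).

n * n

length 1: no string has ≥2 trees
length 3: n * n has 2 parse trees

Two derivations of n * n:
  Term ⇒ Term * Head ⇒ Head * Head ⇒ Tail * Head ⇒ n * Head ⇒ n * Tail ⇒ n * n
  Term ⇒ Head * Term ⇒ Tail * Term ⇒ n * Term ⇒ n * Head ⇒ n * Tail ⇒ n * n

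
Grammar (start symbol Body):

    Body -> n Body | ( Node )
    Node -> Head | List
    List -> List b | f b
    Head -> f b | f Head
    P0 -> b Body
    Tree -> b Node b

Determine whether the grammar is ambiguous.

Ambiguous

Witness: ( f b )

Derivation 1: Body ⇒ ( Node ) ⇒ ( Head ) ⇒ ( f b )
Derivation 2: Body ⇒ ( Node ) ⇒ ( List ) ⇒ ( f b )

Two distinct leftmost derivations for the same string.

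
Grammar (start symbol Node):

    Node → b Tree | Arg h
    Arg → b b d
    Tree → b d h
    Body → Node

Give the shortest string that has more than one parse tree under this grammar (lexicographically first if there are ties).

length 4: b b d h has 2 parse trees

Two derivations of b b d h:
  Node ⇒ b Tree ⇒ b b d h
  Node ⇒ Arg h ⇒ b b d h

b b d h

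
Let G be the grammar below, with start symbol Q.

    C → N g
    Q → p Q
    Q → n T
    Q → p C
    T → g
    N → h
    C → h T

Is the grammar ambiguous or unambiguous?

Ambiguous

Witness: p h g

Derivation 1: Q ⇒ p C ⇒ p N g ⇒ p h g
Derivation 2: Q ⇒ p C ⇒ p h T ⇒ p h g

Two distinct leftmost derivations for the same string.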